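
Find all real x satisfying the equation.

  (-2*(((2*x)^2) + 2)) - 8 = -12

Step 1. [(-2*(((2*x)^2) + 2)) - 8 = -12] -2 | LHS and -2 | -12: pull -2 out, so factor: (((2*x)^2) + 2) + 4 = 6.
Step 2. [(((2*x)^2) + 2) + 4 = 6] 4 comes off first (subtract 4). So sub: ((2*x)^2) + 2 = 2.
Step 3. [((2*x)^2) + 2 = 2] +2 is outermost — subtract 2 both sides. So sub: (2*x)^2 = 0.
Step 4. [(2*x)^2 = 0] 0 ≥ 0, LHS is (·)² — take ±√. So sqrt: 2*x = 0.
Step 5. [2*x = 0] LHS = 2·(…); ÷2 both sides, so div: x = 0.

Answer: x ∈ {0}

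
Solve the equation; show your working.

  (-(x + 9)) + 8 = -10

Step 1. [(-(x + 9)) + 8 = -10] the outer +8 inverts by subtracting 8, so sub: -(x + 9) = -18.
Step 2. [-(x + 9) = -18] flip signs both sides. So neg: x + 9 = 18.
Step 3. [x + 9 = 18] 9 comes off first (subtract 9) ⇒ sub: x = 9.

Answer: x ∈ {9}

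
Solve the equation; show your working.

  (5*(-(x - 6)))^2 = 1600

Step 1. [(5*(-(x - 6)))^2 = 1600] LHS squared, RHS 1600 ≥ 0: apply √ (±) ⇒ sqrt: 5*(-(x - 6)) = 40 or -40.
Step 2. [5*(-(x - 6)) = 40 or -40] divide by the outer 5 ⇒ div: -(x - 6) = 8 or -8.
Step 3. [-(x - 6) = 8 or -8] flip signs both sides. So neg: x - 6 = -8 or 8.
Step 4. [x - 6 = -8 or 8] -6 is outermost — add 6 both sides, so sub: x = -2 or 14.

Answer: x ∈ {-2, 14}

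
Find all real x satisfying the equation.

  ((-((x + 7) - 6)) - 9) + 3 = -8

Step 1. [((-((x + 7) - 6)) - 9) + 3 = -8] 3 comes off first (subtract 3). So sub: (-((x + 7) - 6)) - 9 = -11.
Step 2. [(-((x + 7) - 6)) - 9 = -11] add 9: x sits inside (… - 9). So sub: -((x + 7) - 6) = -2.
Step 3. [-((x + 7) - 6) = -2] LHS negated; negate both sides ⇒ neg: (x + 7) - 6 = 2.
Step 4. [(x + 7) - 6 = 2] peel the -6: add 6 from each side ⇒ sub: x + 7 = 8.
Step 5. [x + 7 = 8] +7 is outermost — subtract 7 both sides, so sub: x = 1.

Answer: x ∈ {1}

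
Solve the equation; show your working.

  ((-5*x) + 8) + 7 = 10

Step 1. [((-5*x) + 8) + 7 = 10] the outer +7 inverts by subtracting 7. So sub: (-5*x) + 8 = 3.
Step 2. [(-5*x) + 8 = 3] peel the +8: subtract 8 from each side. So sub: -5*x = -5.
Step 3. [-5*x = -5] -5·(inner) — divide through by -5 ⇒ div: x = 1.

Answer: x ∈ {1}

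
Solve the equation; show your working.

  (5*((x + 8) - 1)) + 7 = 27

Step 1. [(5*((x + 8) - 1)) + 7 = 27] 7 comes off first (subtract 7) ⇒ sub: 5*((x + 8) - 1) = 20.
Step 2. [5*((x + 8) - 1) = 20] 5·(inner) — divide through by 5 ⇒ div: (x + 8) - 1 = 4.
Step 3. [(x + 8) - 1 = 4] add 1: x sits inside (… - 1) ⇒ sub: x + 8 = 5.
Step 4. [x + 8 = 5] 8 comes off first (subtract 8), so sub: x = -3.

Answer: x ∈ {-3}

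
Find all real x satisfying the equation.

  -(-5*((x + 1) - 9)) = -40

Step 1. [-(-5*((x + 1) - 9)) = -40] LHS negated; negate both sides. So neg: -5*((x + 1) - 9) = 40.
Step 2. [-5*((x + 1) - 9) = 40] LHS = -5·(…); ÷-5 both sides. So div: (x + 1) - 9 = -8.
Step 3. [(x + 1) - 9 = -8] peel the -9: add 9 from each side. So sub: x + 1 = 1.
Step 4. [x + 1 = 1] 1 comes off first (subtract 1), so sub: x = 0.

Answer: x ∈ {0}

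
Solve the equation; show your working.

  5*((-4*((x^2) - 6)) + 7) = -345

Step 1. [5*((-4*((x^2) - 6)) + 7) = -345] LHS = 5·(…); ÷5 both sides. So div: (-4*((x^2) - 6)) + 7 = -69.
Step 2. [(-4*((x^2) - 6)) + 7 = -69] the outer +7 inverts by subtracting 7, so sub: -4*((x^2) - 6) = -76.
Step 3. [-4*((x^2) - 6) = -76] LHS = -4·(…); ÷-4 both sides. So div: (x^2) - 6 = 19.
Step 4. [(x^2) - 6 = 19] add 6: x sits inside (… - 6). So sub: x^2 = 25.
Step 5. [x^2 = 25] √ both sides: 25 ≥ 0 gives two branches ⇒ sqrt: x = 5 or -5.

Answer: x ∈ {-5, 5}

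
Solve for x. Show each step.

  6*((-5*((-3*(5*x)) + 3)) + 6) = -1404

Step 1. [6*((-5*((-3*(5*x)) + 3)) + 6) = -1404] 6·(inner) — divide through by 6, so div: (-5*((-3*(5*x)) + 3)) + 6 = -234.
Step 2. [(-5*((-3*(5*x)) + 3)) + 6 = -234] peel the +6: subtract 6 from each side. So sub: -5*((-3*(5*x)) + 3) = -240.
Step 3. [-5*((-3*(5*x)) + 3) = -240] leading coefficient -5: divide by -5, so div: (-3*(5*x)) + 3 = 48.
Step 4. [(-3*(5*x)) + 3 = 48] -3 | LHS and -3 | 48: pull -3 out ⇒ factor: (5*x) - 1 = -16.
Step 5. [(5*x) - 1 = -16] peel the -1: add 1 from each side. So sub: 5*x = -15.
Step 6. [5*x = -15] 5·(inner) — divide through by 5. So div: x = -3.

Answer: x ∈ {-3}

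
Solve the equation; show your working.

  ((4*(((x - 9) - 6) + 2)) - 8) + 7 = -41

Step 1. [((4*(((x - 9) - 6) + 2)) - 8) + 7 = -41] the outer +7 inverts by subtracting 7 ⇒ sub: (4*(((x - 9) - 6) + 2)) - 8 = -48.
Step 2. [(4*(((x - 9) - 6) + 2)) - 8 = -48] 4 | LHS and 4 | -48: pull 4 out ⇒ factor: (((x - 9) - 6) + 2) - 2 = -12.
Step 3. [(((x - 9) - 6) + 2) - 2 = -12] peel the -2: add 2 from each side, so sub: ((x - 9) - 6) + 2 = -10.
Step 4. [((x - 9) - 6) + 2 = -10] 2 comes off first (subtract 2), so sub: (x - 9) - 6 = -12.
Step 5. [(x - 9) - 6 = -12] 6 comes off first (add 6). So sub: x - 9 = -6.
Step 6. [x - 9 = -6] add 9: x sits inside (… - 9) ⇒ sub: x = 3.

Answer: x ∈ {3}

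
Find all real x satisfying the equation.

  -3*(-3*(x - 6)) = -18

Step 1. [-3*(-3*(x - 6)) = -18] leading coefficient -3: divide by -3 ⇒ div: -3*(x - 6) = 6.
Step 2. [-3*(x - 6) = 6] divide by the outer -3 ⇒ div: x - 6 = -2.
Step 3. [x - 6 = -2] the outer -6 inverts by adding 6 ⇒ sub: x = 4.

Answer: x ∈ {4}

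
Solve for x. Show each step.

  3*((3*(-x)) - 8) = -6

Step 1. [3*((3*(-x)) - 8) = -6] leading coefficient 3: divide by 3, so div: (3*(-x)) - 8 = -2.
Step 2. [(3*(-x)) - 8 = -2] add 8: x sits inside (… - 8), so sub: 3*(-x) = 6.
Step 3. [3*(-x) = 6] leading coefficient 3: divide by 3. So div: -x = 2.
Step 4. [-x = 2] LHS negated; negate both sides. So neg: x = -2.

Answer: x ∈ {-2}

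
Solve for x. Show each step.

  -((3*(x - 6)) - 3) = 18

Step 1. [-((3*(x - 6)) - 3) = 18] leading − — multiply by −1 ⇒ neg: (3*(x - 6)) - 3 = -18.
Step 2. [(3*(x - 6)) - 3 = -18] 3 comes off first (add 3) ⇒ sub: 3*(x - 6) = -15.
Step 3. [3*(x - 6) = -15] leading coefficient 3: divide by 3. So div: x - 6 = -5.
Step 4. [x - 6 = -5] peel the -6: add 6 from each side. So sub: x = 1.

Answer: x ∈ {1}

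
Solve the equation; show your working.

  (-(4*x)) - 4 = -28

Step 1. [(-(4*x)) - 4 = -28] peel the -4: add 4 from each side, so sub: -(4*x) = -24.
Step 2. [-(4*x) = -24] leading − — multiply by −1. So neg: 4*x = 24.
Step 3. [4*x = 24] leading coefficient 4: divide by 4, so div: x = 6.

Answer: x ∈ {6}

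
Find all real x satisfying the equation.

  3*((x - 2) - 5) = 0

Step 1. [3*((x - 2) - 5) = 0] 3·(inner) — divide through by 3. So div: (x - 2) - 5 = 0.
Step 2. [(x - 2) - 5 = 0] peel the -5: add 5 from each side ⇒ sub: x - 2 = 5.
Step 3. [x - 2 = 5] peel the -2: add 2 from each side, so sub: x = 7.

Answer: x ∈ {7}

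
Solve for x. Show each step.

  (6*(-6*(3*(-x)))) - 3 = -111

Step 1. [(6*(-6*(3*(-x)))) - 3 = -111] the outer -3 inverts by adding 3. So sub: 6*(-6*(3*(-x))) = -108.
Step 2. [6*(-6*(3*(-x))) = -108] LHS = 6·(…); ÷6 both sides. So div: -6*(3*(-x)) = -18.
Step 3. [-6*(3*(-x)) = -18] LHS = -6·(…); ÷-6 both sides ⇒ div: 3*(-x) = 3.
Step 4. [3*(-x) = 3] leading coefficient 3: divide by 3, so div: -x = 1.
Step 5. [-x = 1] flip signs both sides ⇒ neg: x = -1.

Answer: x ∈ {-1}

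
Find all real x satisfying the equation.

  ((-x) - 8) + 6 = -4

Step 1. [((-x) - 8) + 6 = -4] peel the +6: subtract 6 from each side. So sub: (-x) - 8 = -10.
Step 2. [(-x) - 8 = -10] peel the -8: add 8 from each side ⇒ sub: -x = -2.
Step 3. [-x = -2] flip signs both sides. So neg: x = 2.

Answer: x ∈ {2}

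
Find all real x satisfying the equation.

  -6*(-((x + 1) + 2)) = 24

Step 1. [-6*(-((x + 1) + 2)) = 24] leading coefficient -6: divide by -6 ⇒ div: -((x + 1) + 2) = -4.
Step 2. [-((x + 1) + 2) = -4] leading − — multiply by −1, so neg: (x + 1) + 2 = 4.
Step 3. [(x + 1) + 2 = 4] peel the +2: subtract 2 from each side, so sub: x + 1 = 2.
Step 4. [x + 1 = 2] subtract 1: x sits inside (… + 1) ⇒ sub: x = 1.

Answer: x ∈ {1}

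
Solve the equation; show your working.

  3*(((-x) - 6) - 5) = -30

Step 1. [3*(((-x) - 6) - 5) = -30] divide by the outer 3, so div: ((-x) - 6) - 5 = -10.
Step 2. [((-x) - 6) - 5 = -10] peel the -5: add 5 from each side ⇒ sub: (-x) - 6 = -5.
Step 3. [(-x) - 6 = -5] -6 is outermost — add 6 both sides ⇒ sub: -x = 1.
Step 4. [-x = 1] flip signs both sides ⇒ neg: x = -1.

Answer: x ∈ {-1}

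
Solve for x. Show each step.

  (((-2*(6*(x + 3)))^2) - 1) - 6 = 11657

Step 1. [(((-2*(6*(x + 3)))^2) - 1) - 6 = 11657] -6 is outermost — add 6 both sides. So sub: ((-2*(6*(x + 3)))^2) - 1 = 11663.
Step 2. [((-2*(6*(x + 3)))^2) - 1 = 11663] add 1: x sits inside (… - 1), so sub: (-2*(6*(x + 3)))^2 = 11664.
Step 3. [(-2*(6*(x + 3)))^2 = 11664] √ both sides: 11664 ≥ 0 gives two branches, so sqrt: -2*(6*(x + 3)) = 108 or -108.
Step 4. [-2*(6*(x + 3)) = 108 or -108] LHS = -2·(…); ÷-2 both sides. So div: 6*(x + 3) = -54 or 54.
Step 5. [6*(x + 3) = -54 or 54] LHS = 6·(…); ÷6 both sides. So div: x + 3 = -9 or 9.
Step 6. [x + 3 = -9 or 9] subtract 3: x sits inside (… + 3). So sub: x = -12 or 6.

Answer: x ∈ {-12, 6}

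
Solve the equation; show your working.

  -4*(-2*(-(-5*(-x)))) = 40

Step 1. [-4*(-2*(-(-5*(-x)))) = 40] divide by the outer -4, so div: -2*(-(-5*(-x))) = -10.
Step 2. [-2*(-(-5*(-x))) = -10] -2·(inner) — divide through by -2, so div: -(-5*(-x)) = 5.
Step 3. [-(-5*(-x)) = 5] LHS negated; negate both sides ⇒ neg: -5*(-x) = -5.
Step 4. [-5*(-x) = -5] leading coefficient -5: divide by -5, so div: -x = 1.
Step 5. [-x = 1] flip signs both sides. So neg: x = -1.

Answer: x ∈ {-1}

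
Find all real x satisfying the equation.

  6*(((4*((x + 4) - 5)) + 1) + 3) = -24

Step 1. [6*(((4*((x + 4) - 5)) + 1) + 3) = -24] leading coefficient 6: divide by 6, so div: ((4*((x + 4) - 5)) + 1) + 3 = -4.
Step 2. [((4*((x + 4) - 5)) + 1) + 3 = -4] subtract 3: x sits inside (… + 3) ⇒ sub: (4*((x + 4) - 5)) + 1 = -7.
Step 3. [(4*((x + 4) - 5)) + 1 = -7] +1 is outermost — subtract 1 both sides. So sub: 4*((x + 4) - 5) = -8.
Step 4. [4*((x + 4) - 5) = -8] 4·(inner) — divide through by 4. So div: (x + 4) - 5 = -2.
Step 5. [(x + 4) - 5 = -2] peel the -5: add 5 from each side ⇒ sub: x + 4 = 3.
Step 6. [x + 4 = 3] 4 comes off first (subtract 4), so sub: x = -1.

Answer: x ∈ {-1}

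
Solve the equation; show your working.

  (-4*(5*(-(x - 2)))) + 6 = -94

Step 1. [(-4*(5*(-(x - 2)))) + 6 = -94] subtract 6: x sits inside (… + 6), so sub: -4*(5*(-(x - 2))) = -100.
Step 2. [-4*(5*(-(x - 2))) = -100] divide by the outer -4, so div: 5*(-(x - 2)) = 25.
Step 3. [5*(-(x - 2)) = 25] 5 out front; divide by 5, so div: -(x - 2) = 5.
Step 4. [-(x - 2) = 5] leading − — multiply by −1. So neg: x - 2 = -5.
Step 5. [x - 2 = -5] -2 is outermost — add 2 both sides, so sub: x = -3.

Answer: x ∈ {-3}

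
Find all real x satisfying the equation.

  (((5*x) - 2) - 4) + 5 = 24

Step 1. [(((5*x) - 2) - 4) + 5 = 24] 5 comes off first (subtract 5), so sub: ((5*x) - 2) - 4 = 19.
Step 2. [((5*x) - 2) - 4 = 19] peel the -4: add 4 from each side ⇒ sub: (5*x) - 2 = 23.
Step 3. [(5*x) - 2 = 23] the outer -2 inverts by adding 2, so sub: 5*x = 25.
Step 4. [5*x = 25] 5·(inner) — divide through by 5. So div: x = 5.

Answer: x ∈ {5}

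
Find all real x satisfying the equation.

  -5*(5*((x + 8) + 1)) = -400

Step 1. [-5*(5*((x + 8) + 1)) = -400] LHS = -5·(…); ÷-5 both sides. So div: 5*((x + 8) + 1) = 80.
Step 2. [5*((x + 8) + 1) = 80] LHS = 5·(…); ÷5 both sides. So div: (x + 8) + 1 = 16.
Step 3. [(x + 8) + 1 = 16] subtract 1: x sits inside (… + 1) ⇒ sub: x + 8 = 15.
Step 4. [x + 8 = 15] subtract 8: x sits inside (… + 8), so sub: x = 7.

Answer: x ∈ {7}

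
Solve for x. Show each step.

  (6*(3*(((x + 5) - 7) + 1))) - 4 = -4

Step 1. [(6*(3*(((x + 5) - 7) + 1))) - 4 = -4] 4 comes off first (add 4), so sub: 6*(3*(((x + 5) - 7) + 1)) = 0.
Step 2. [6*(3*(((x + 5) - 7) + 1)) = 0] leading coefficient 6: divide by 6, so div: 3*(((x + 5) - 7) + 1) = 0.
Step 3. [3*(((x + 5) - 7) + 1) = 0] divide by the outer 3 ⇒ div: ((x + 5) - 7) + 1 = 0.
Step 4. [((x + 5) - 7) + 1 = 0] subtract 1: x sits inside (… + 1) ⇒ sub: (x + 5) - 7 = -1.
Step 5. [(x + 5) - 7 = -1] the outer -7 inverts by adding 7. So sub: x + 5 = 6.
Step 6. [x + 5 = 6] the outer +5 inverts by subtracting 5. So sub: x = 1.

Answer: x ∈ {1}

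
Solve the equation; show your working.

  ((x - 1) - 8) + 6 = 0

Step 1. [((x - 1) - 8) + 6 = 0] peel the +6: subtract 6 from each side, so sub: (x - 1) - 8 = -6.
Step 2. [(x - 1) - 8 = -6] 8 comes off first (add 8) ⇒ sub: x - 1 = 2.
Step 3. [x - 1 = 2] peel the -1: add 1 from each side. So sub: x = 3.

Answer: x ∈ {3}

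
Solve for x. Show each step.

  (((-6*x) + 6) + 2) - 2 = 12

Step 1. [(((-6*x) + 6) + 2) - 2 = 12] -2 is outermost — add 2 both sides, so sub: ((-6*x) + 6) + 2 = 14.
Step 2. [((-6*x) + 6) + 2 = 14] subtract 2: x sits inside (… + 2). So sub: (-6*x) + 6 = 12.
Step 3. [(-6*x) + 6 = 12] peel the +6: subtract 6 from each side, so sub: -6*x = 6.
Step 4. [-6*x = 6] leading coefficient -6: divide by -6 ⇒ div: x = -1.

Answer: x ∈ {-1}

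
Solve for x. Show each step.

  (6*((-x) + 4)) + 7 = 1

Step 1. [(6*((-x) + 4)) + 7 = 1] the outer +7 inverts by subtracting 7. So sub: 6*((-x) + 4) = -6.
Step 2. [6*((-x) + 4) = -6] 6·(inner) — divide through by 6. So div: (-x) + 4 = -1.
Step 3. [(-x) + 4 = -1] the outer +4 inverts by subtracting 4 ⇒ sub: -x = -5.
Step 4. [-x = -5] LHS negated; negate both sides. So neg: x = 5.

Answer: x ∈ {5}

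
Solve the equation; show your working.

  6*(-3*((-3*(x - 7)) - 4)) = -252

Step 1. [6*(-3*((-3*(x - 7)) - 4)) = -252] divide by the outer 6 ⇒ div: -3*((-3*(x - 7)) - 4) = -42.
Step 2. [-3*((-3*(x - 7)) - 4) = -42] divide by the outer -3. So div: (-3*(x - 7)) - 4 = 14.
Step 3. [(-3*(x - 7)) - 4 = 14] the outer -4 inverts by adding 4, so sub: -3*(x - 7) = 18.
Step 4. [-3*(x - 7) = 18] leading coefficient -3: divide by -3, so div: x - 7 = -6.
Step 5. [x - 7 = -6] add 7: x sits inside (… - 7) ⇒ sub: x = 1.

Answer: x ∈ {1}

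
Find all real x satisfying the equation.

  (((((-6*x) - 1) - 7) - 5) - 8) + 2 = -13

Step 1. [(((((-6*x) - 1) - 7) - 5) - 8) + 2 = -13] subtract 2: x sits inside (… + 2), so sub: ((((-6*x) - 1) - 7) - 5) - 8 = -15.
Step 2. [((((-6*x) - 1) - 7) - 5) - 8 = -15] add 8: x sits inside (… - 8), so sub: (((-6*x) - 1) - 7) - 5 = -7.
Step 3. [(((-6*x) - 1) - 7) - 5 = -7] 5 comes off first (add 5) ⇒ sub: ((-6*x) - 1) - 7 = -2.
Step 4. [((-6*x) - 1) - 7 = -2] peel the -7: add 7 from each side ⇒ sub: (-6*x) - 1 = 5.
Step 5. [(-6*x) - 1 = 5] add 1: x sits inside (… - 1) ⇒ sub: -6*x = 6.
Step 6. [-6*x = 6] leading coefficient -6: divide by -6. So div: x = -1.

Answer: x ∈ {-1}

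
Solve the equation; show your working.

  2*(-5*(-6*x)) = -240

Step 1. [2*(-5*(-6*x)) = -240] 2 out front; divide by 2 ⇒ div: -5*(-6*x) = -120.
Step 2. [-5*(-6*x) = -120] -5·(inner) — divide through by -5 ⇒ div: -6*x = 24.
Step 3. [-6*x = 24] -6 out front; divide by -6 ⇒ div: x = -4.

Answer: x ∈ {-4}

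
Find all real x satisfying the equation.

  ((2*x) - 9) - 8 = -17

Step 1. [((2*x) - 9) - 8 = -17] -8 is outermost — add 8 both sides, so sub: (2*x) - 9 = -9.
Step 2. [(2*x) - 9 = -9] add 9: x sits inside (… - 9) ⇒ sub: 2*x = 0.
Step 3. [2*x = 0] LHS = 2·(…); ÷2 both sides. So div: x = 0.

Answer: x ∈ {0}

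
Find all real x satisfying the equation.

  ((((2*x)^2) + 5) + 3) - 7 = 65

Step 1. [((((2*x)^2) + 5) + 3) - 7 = 65] add 7: x sits inside (… - 7) ⇒ sub: (((2*x)^2) + 5) + 3 = 72.
Step 2. [(((2*x)^2) + 5) + 3 = 72] +3 is outermost — subtract 3 both sides. So sub: ((2*x)^2) + 5 = 69.
Step 3. [((2*x)^2) + 5 = 69] peel the +5: subtract 5 from each side, so sub: (2*x)^2 = 64.
Step 4. [(2*x)^2 = 64] LHS squared, RHS 64 ≥ 0: apply √ (±), so sqrt: 2*x = 8 or -8.
Step 5. [2*x = 8 or -8] divide by the outer 2. So div: x = 4 or -4.

Answer: x ∈ {-4, 4}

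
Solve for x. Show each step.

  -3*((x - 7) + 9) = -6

Step 1. [-3*((x - 7) + 9) = -6] leading coefficient -3: divide by -3, so div: (x - 7) + 9 = 2.
Step 2. [(x - 7) + 9 = 2] peel the +9: subtract 9 from each side, so sub: x - 7 = -7.
Step 3. [x - 7 = -7] add 7: x sits inside (… - 7). So sub: x = 0.

Answer: x ∈ {0}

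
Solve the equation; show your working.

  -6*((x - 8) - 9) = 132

Step 1. [-6*((x - 8) - 9) = 132] LHS = -6·(…); ÷-6 both sides ⇒ div: (x - 8) - 9 = -22.
Step 2. [(x - 8) - 9 = -22] -9 is outermost — add 9 both sides, so sub: x - 8 = -13.
Step 3. [x - 8 = -13] 8 comes off first (add 8) ⇒ sub: x = -5.

Answer: x ∈ {-5}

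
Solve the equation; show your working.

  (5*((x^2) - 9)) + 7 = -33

Step 1. [(5*((x^2) - 9)) + 7 = -33] +7 is outermost — subtract 7 both sides, so sub: 5*((x^2) - 9) = -40.
Step 2. [5*((x^2) - 9) = -40] 5·(inner) — divide through by 5. So div: (x^2) - 9 = -8.
Step 3. [(x^2) - 9 = -8] 9 comes off first (add 9), so sub: x^2 = 1.
Step 4. [x^2 = 1] √ both sides: 1 ≥ 0 gives two branches. So sqrt: x = 1 or -1.

Answer: x ∈ {-1, 1}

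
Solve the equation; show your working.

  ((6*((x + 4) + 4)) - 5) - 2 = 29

Step 1. [((6*((x + 4) + 4)) - 5) - 2 = 29] add 2: x sits inside (… - 2) ⇒ sub: (6*((x + 4) + 4)) - 5 = 31.
Step 2. [(6*((x + 4) + 4)) - 5 = 31] the outer -5 inverts by adding 5 ⇒ sub: 6*((x + 4) + 4) = 36.
Step 3. [6*((x + 4) + 4) = 36] LHS = 6·(…); ÷6 both sides. So div: (x + 4) + 4 = 6.
Step 4. [(x + 4) + 4 = 6] peel the +4: subtract 4 from each side, so sub: x + 4 = 2.
Step 5. [x + 4 = 2] 4 comes off first (subtract 4) ⇒ sub: x = -2.

Answer: x ∈ {-2}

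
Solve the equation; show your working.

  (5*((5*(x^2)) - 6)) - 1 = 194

Step 1. [(5*((5*(x^2)) - 6)) - 1 = 194] add 1: x sits inside (… - 1), so sub: 5*((5*(x^2)) - 6) = 195.
Step 2. [5*((5*(x^2)) - 6) = 195] 5 out front; divide by 5 ⇒ div: (5*(x^2)) - 6 = 39.
Step 3. [(5*(x^2)) - 6 = 39] -6 is outermost — add 6 both sides, so sub: 5*(x^2) = 45.
Step 4. [5*(x^2) = 45] LHS = 5·(…); ÷5 both sides. So div: x^2 = 9.
Step 5. [x^2 = 9] LHS squared, RHS 9 ≥ 0: apply √ (±). So sqrt: x = 3 or -3.

Answer: x ∈ {-3, 3}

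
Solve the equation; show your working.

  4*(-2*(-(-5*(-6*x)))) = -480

Step 1. [4*(-2*(-(-5*(-6*x)))) = -480] leading coefficient 4: divide by 4, so div: -2*(-(-5*(-6*x))) = -120.
Step 2. [-2*(-(-5*(-6*x))) = -120] LHS = -2·(…); ÷-2 both sides, so div: -(-5*(-6*x)) = 60.
Step 3. [-(-5*(-6*x)) = 60] LHS negated; negate both sides ⇒ neg: -5*(-6*x) = -60.
Step 4. [-5*(-6*x) = -60] divide by the outer -5 ⇒ div: -6*x = 12.
Step 5. [-6*x = 12] LHS = -6·(…); ÷-6 both sides ⇒ div: x = -2.

Answer: x ∈ {-2}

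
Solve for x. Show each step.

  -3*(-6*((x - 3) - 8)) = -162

Step 1. [-3*(-6*((x - 3) - 8)) = -162] -3 out front; divide by -3 ⇒ div: -6*((x - 3) - 8) = 54.
Step 2. [-6*((x - 3) - 8) = 54] divide by the outer -6, so div: (x - 3) - 8 = -9.
Step 3. [(x - 3) - 8 = -9] peel the -8: add 8 from each side ⇒ sub: x - 3 = -1.
Step 4. [x - 3 = -1] -3 is outermost — add 3 both sides. So sub: x = 2.

Answer: x ∈ {2}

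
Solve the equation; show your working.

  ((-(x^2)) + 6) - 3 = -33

Step 1. [((-(x^2)) + 6) - 3 = -33] peel the -3: add 3 from each side, so sub: (-(x^2)) + 6 = -30.
Step 2. [(-(x^2)) + 6 = -30] +6 is outermost — subtract 6 both sides ⇒ sub: -(x^2) = -36.
Step 3. [-(x^2) = -36] flip signs both sides, so neg: x^2 = 36.
Step 4. [x^2 = 36] 36 ≥ 0, LHS is (·)² — take ±√. So sqrt: x = 6 or -6.

Answer: x ∈ {-6, 6}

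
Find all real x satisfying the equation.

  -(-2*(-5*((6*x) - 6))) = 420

Step 1. [-(-2*(-5*((6*x) - 6))) = 420] flip signs both sides. So neg: -2*(-5*((6*x) - 6)) = -420.
Step 2. [-2*(-5*((6*x) - 6)) = -420] LHS = -2·(…); ÷-2 both sides, so div: -5*((6*x) - 6) = 210.
Step 3. [-5*((6*x) - 6) = 210] -5 out front; divide by -5. So div: (6*x) - 6 = -42.
Step 4. [(6*x) - 6 = -42] add 6: x sits inside (… - 6), so sub: 6*x = -36.
Step 5. [6*x = -36] leading coefficient 6: divide by 6. So div: x = -6.

Answer: x ∈ {-6}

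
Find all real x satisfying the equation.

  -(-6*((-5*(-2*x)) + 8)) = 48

Step 1. [-(-6*((-5*(-2*x)) + 8)) = 48] flip signs both sides ⇒ neg: -6*((-5*(-2*x)) + 8) = -48.
Step 2. [-6*((-5*(-2*x)) + 8) = -48] -6·(inner) — divide through by -6. So div: (-5*(-2*x)) + 8 = 8.
Step 3. [(-5*(-2*x)) + 8 = 8] peel the +8: subtract 8 from each side ⇒ sub: -5*(-2*x) = 0.
Step 4. [-5*(-2*x) = 0] divide by the outer -5. So div: -2*x = 0.
Step 5. [-2*x = 0] -2 out front; divide by -2 ⇒ div: x = 0.

Answer: x ∈ {0}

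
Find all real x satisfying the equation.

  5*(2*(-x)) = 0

Step 1. [5*(2*(-x)) = 0] LHS = 5·(…); ÷5 both sides ⇒ div: 2*(-x) = 0.
Step 2. [2*(-x) = 0] divide by the outer 2 ⇒ div: -x = 0.
Step 3. [-x = 0] leading − — multiply by −1 ⇒ neg: x = 0.

Answer: x ∈ {0}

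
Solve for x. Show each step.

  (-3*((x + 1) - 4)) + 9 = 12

Step 1. [(-3*((x + 1) - 4)) + 9 = 12] the outer +9 inverts by subtracting 9. So sub: -3*((x + 1) - 4) = 3.
Step 2. [-3*((x + 1) - 4) = 3] -3 out front; divide by -3, so div: (x + 1) - 4 = -1.
Step 3. [(x + 1) - 4 = -1] peel the -4: add 4 from each side ⇒ sub: x + 1 = 3.
Step 4. [x + 1 = 3] peel the +1: subtract 1 from each side. So sub: x = 2.

Answer: x ∈ {2}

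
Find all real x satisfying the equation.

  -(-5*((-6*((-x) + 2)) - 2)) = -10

Step 1. [-(-5*((-6*((-x) + 2)) - 2)) = -10] LHS negated; negate both sides, so neg: -5*((-6*((-x) + 2)) - 2) = 10.
Step 2. [-5*((-6*((-x) + 2)) - 2) = 10] LHS = -5·(…); ÷-5 both sides, so div: (-6*((-x) + 2)) - 2 = -2.
Step 3. [(-6*((-x) + 2)) - 2 = -2] peel the -2: add 2 from each side, so sub: -6*((-x) + 2) = 0.
Step 4. [-6*((-x) + 2) = 0] LHS = -6·(…); ÷-6 both sides, so div: (-x) + 2 = 0.
Step 5. [(-x) + 2 = 0] the outer +2 inverts by subtracting 2, so sub: -x = -2.
Step 6. [-x = -2] flip signs both sides, so neg: x = 2.

Answer: x ∈ {2}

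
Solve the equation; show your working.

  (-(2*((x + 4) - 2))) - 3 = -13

Step 1. [(-(2*((x + 4) - 2))) - 3 = -13] peel the -3: add 3 from each side, so sub: -(2*((x + 4) - 2)) = -10.
Step 2. [-(2*((x + 4) - 2)) = -10] flip signs both sides. So neg: 2*((x + 4) - 2) = 10.
Step 3. [2*((x + 4) - 2) = 10] LHS = 2·(…); ÷2 both sides. So div: (x + 4) - 2 = 5.
Step 4. [(x + 4) - 2 = 5] peel the -2: add 2 from each side. So sub: x + 4 = 7.
Step 5. [x + 4 = 7] subtract 4: x sits inside (… + 4). So sub: x = 3.

Answer: x ∈ {3}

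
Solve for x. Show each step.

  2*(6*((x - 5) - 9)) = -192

Step 1. [2*(6*((x - 5) - 9)) = -192] 2 out front; divide by 2 ⇒ div: 6*((x - 5) - 9) = -96.
Step 2. [6*((x - 5) - 9) = -96] leading coefficient 6: divide by 6, so div: (x - 5) - 9 = -16.
Step 3. [(x - 5) - 9 = -16] -9 is outermost — add 9 both sides ⇒ sub: x - 5 = -7.
Step 4. [x - 5 = -7] -5 is outermost — add 5 both sides, so sub: x = -2.

Answer: x ∈ {-2}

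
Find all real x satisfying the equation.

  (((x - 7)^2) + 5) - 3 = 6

Step 1. [(((x - 7)^2) + 5) - 3 = 6] add 3: x sits inside (… - 3) ⇒ sub: ((x - 7)^2) + 5 = 9.
Step 2. [((x - 7)^2) + 5 = 9] 5 comes off first (subtract 5) ⇒ sub: (x - 7)^2 = 4.
Step 3. [(x - 7)^2 = 4] LHS squared, RHS 4 ≥ 0: apply √ (±), so sqrt: x - 7 = 2 or -2.
Step 4. [x - 7 = 2 or -2] the outer -7 inverts by adding 7. So sub: x = 9 or 5.

Answer: x ∈ {5, 9}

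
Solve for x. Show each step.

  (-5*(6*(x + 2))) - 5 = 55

Step 1. [(-5*(6*(x + 2))) - 5 = 55] the outer -5 inverts by adding 5. So sub: -5*(6*(x + 2)) = 60.
Step 2. [-5*(6*(x + 2)) = 60] divide by the outer -5. So div: 6*(x + 2) = -12.
Step 3. [6*(x + 2) = -12] LHS = 6·(…); ÷6 both sides ⇒ div: x + 2 = -2.
Step 4. [x + 2 = -2] 2 comes off first (subtract 2) ⇒ sub: x = -4.

Answer: x ∈ {-4}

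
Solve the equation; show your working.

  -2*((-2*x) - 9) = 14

Step 1. [-2*((-2*x) - 9) = 14] divide by the outer -2 ⇒ div: (-2*x) - 9 = -7.
Step 2. [(-2*x) - 9 = -7] the outer -9 inverts by adding 9, so sub: -2*x = 2.
Step 3. [-2*x = 2] -2·(inner) — divide through by -2. So div: x = -1.

Answer: x ∈ {-1}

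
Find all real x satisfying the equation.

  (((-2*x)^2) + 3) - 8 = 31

Step 1. [(((-2*x)^2) + 3) - 8 = 31] -8 is outermost — add 8 both sides. So sub: ((-2*x)^2) + 3 = 39.
Step 2. [((-2*x)^2) + 3 = 39] subtract 3: x sits inside (… + 3) ⇒ sub: (-2*x)^2 = 36.
Step 3. [(-2*x)^2 = 36] √ both sides: 36 ≥ 0 gives two branches, so sqrt: -2*x = 6 or -6.
Step 4. [-2*x = 6 or -6] leading coefficient -2: divide by -2 ⇒ div: x = -3 or 3.

Answer: x ∈ {-3, 3}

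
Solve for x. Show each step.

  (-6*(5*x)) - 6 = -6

Step 1. [(-6*(5*x)) - 6 = -6] -6 | LHS and -6 | -6: pull -6 out ⇒ factor: (5*x) + 1 = 1.
Step 2. [(5*x) + 1 = 1] subtract 1: x sits inside (… + 1). So sub: 5*x = 0.
Step 3. [5*x = 0] 5·(inner) — divide through by 5 ⇒ div: x = 0.

Answer: x ∈ {0}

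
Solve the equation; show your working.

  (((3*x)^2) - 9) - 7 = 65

Step 1. [(((3*x)^2) - 9) - 7 = 65] add 7: x sits inside (… - 7), so sub: ((3*x)^2) - 9 = 72.
Step 2. [((3*x)^2) - 9 = 72] peel the -9: add 9 from each side. So sub: (3*x)^2 = 81.
Step 3. [(3*x)^2 = 81] √ both sides: 81 ≥ 0 gives two branches. So sqrt: 3*x = 9 or -9.
Step 4. [3*x = 9 or -9] leading coefficient 3: divide by 3, so div: x = 3 or -3.

Answer: x ∈ {-3, 3}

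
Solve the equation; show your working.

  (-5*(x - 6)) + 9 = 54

Step 1. [(-5*(x - 6)) + 9 = 54] 9 comes off first (subtract 9). So sub: -5*(x - 6) = 45.
Step 2. [-5*(x - 6) = 45] divide by the outer -5 ⇒ div: x - 6 = -9.
Step 3. [x - 6 = -9] the outer -6 inverts by adding 6 ⇒ sub: x = -3.

Answer: x ∈ {-3}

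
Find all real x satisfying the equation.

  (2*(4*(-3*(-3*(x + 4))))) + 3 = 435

Step 1. [(2*(4*(-3*(-3*(x + 4))))) + 3 = 435] subtract 3: x sits inside (… + 3) ⇒ sub: 2*(4*(-3*(-3*(x + 4)))) = 432.
Step 2. [2*(4*(-3*(-3*(x + 4)))) = 432] leading coefficient 2: divide by 2. So div: 4*(-3*(-3*(x + 4))) = 216.
Step 3. [4*(-3*(-3*(x + 4))) = 216] 4·(inner) — divide through by 4, so div: -3*(-3*(x + 4)) = 54.
Step 4. [-3*(-3*(x + 4)) = 54] -3 out front; divide by -3 ⇒ div: -3*(x + 4) = -18.
Step 5. [-3*(x + 4) = -18] leading coefficient -3: divide by -3, so div: x + 4 = 6.
Step 6. [x + 4 = 6] 4 comes off first (subtract 4). So sub: x = 2.

Answer: x ∈ {2}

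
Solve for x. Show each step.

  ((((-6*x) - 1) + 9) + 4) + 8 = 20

Step 1. [((((-6*x) - 1) + 9) + 4) + 8 = 20] 8 comes off first (subtract 8), so sub: (((-6*x) - 1) + 9) + 4 = 12.
Step 2. [(((-6*x) - 1) + 9) + 4 = 12] peel the +4: subtract 4 from each side, so sub: ((-6*x) - 1) + 9 = 8.
Step 3. [((-6*x) - 1) + 9 = 8] subtract 9: x sits inside (… + 9) ⇒ sub: (-6*x) - 1 = -1.
Step 4. [(-6*x) - 1 = -1] 1 comes off first (add 1) ⇒ sub: -6*x = 0.
Step 5. [-6*x = 0] divide by the outer -6 ⇒ div: x = 0.

Answer: x ∈ {0}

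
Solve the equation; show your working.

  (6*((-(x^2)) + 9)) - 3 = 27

Step 1. [(6*((-(x^2)) + 9)) - 3 = 27] -3 is outermost — add 3 both sides. So sub: 6*((-(x^2)) + 9) = 30.
Step 2. [6*((-(x^2)) + 9) = 30] divide by the outer 6. So div: (-(x^2)) + 9 = 5.
Step 3. [(-(x^2)) + 9 = 5] peel the +9: subtract 9 from each side, so sub: -(x^2) = -4.
Step 4. [-(x^2) = -4] LHS negated; negate both sides, so neg: x^2 = 4.
Step 5. [x^2 = 4] √ both sides: 4 ≥ 0 gives two branches. So sqrt: x = 2 or -2.

Answer: x ∈ {-2, 2}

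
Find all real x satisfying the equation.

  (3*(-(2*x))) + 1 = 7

Step 1. [(3*(-(2*x))) + 1 = 7] +1 is outermost — subtract 1 both sides ⇒ sub: 3*(-(2*x)) = 6.
Step 2. [3*(-(2*x)) = 6] divide by the outer 3, so div: -(2*x) = 2.
Step 3. [-(2*x) = 2] leading − — multiply by −1 ⇒ neg: 2*x = -2.
Step 4. [2*x = -2] LHS = 2·(…); ÷2 both sides, so div: x = -1.

Answer: x ∈ {-1}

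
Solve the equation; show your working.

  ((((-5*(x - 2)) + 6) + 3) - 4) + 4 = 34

Step 1. [((((-5*(x - 2)) + 6) + 3) - 4) + 4 = 34] +4 is outermost — subtract 4 both sides. So sub: (((-5*(x - 2)) + 6) + 3) - 4 = 30.
Step 2. [(((-5*(x - 2)) + 6) + 3) - 4 = 30] 4 comes off first (add 4). So sub: ((-5*(x - 2)) + 6) + 3 = 34.
Step 3. [((-5*(x - 2)) + 6) + 3 = 34] 3 comes off first (subtract 3) ⇒ sub: (-5*(x - 2)) + 6 = 31.
Step 4. [(-5*(x - 2)) + 6 = 31] +6 is outermost — subtract 6 both sides. So sub: -5*(x - 2) = 25.
Step 5. [-5*(x - 2) = 25] LHS = -5·(…); ÷-5 both sides, so div: x - 2 = -5.
Step 6. [x - 2 = -5] -2 is outermost — add 2 both sides, so sub: x = -3.

Answer: x ∈ {-3}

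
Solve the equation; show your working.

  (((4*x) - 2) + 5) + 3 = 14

Step 1. [(((4*x) - 2) + 5) + 3 = 14] peel the +3: subtract 3 from each side, so sub: ((4*x) - 2) + 5 = 11.
Step 2. [((4*x) - 2) + 5 = 11] the outer +5 inverts by subtracting 5, so sub: (4*x) - 2 = 6.
Step 3. [(4*x) - 2 = 6] peel the -2: add 2 from each side. So sub: 4*x = 8.
Step 4. [4*x = 8] leading coefficient 4: divide by 4 ⇒ div: x = 2.

Answer: x ∈ {2}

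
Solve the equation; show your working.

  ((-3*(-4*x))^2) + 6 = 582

Step 1. [((-3*(-4*x))^2) + 6 = 582] subtract 6: x sits inside (… + 6), so sub: (-3*(-4*x))^2 = 576.
Step 2. [(-3*(-4*x))^2 = 576] 576 ≥ 0, LHS is (·)² — take ±√ ⇒ sqrt: -3*(-4*x) = 24 or -24.
Step 3. [-3*(-4*x) = 24 or -24] -3 out front; divide by -3, so div: -4*x = -8 or 8.
Step 4. [-4*x = -8 or 8] divide by the outer -4. So div: x = 2 or -2.

Answer: x ∈ {-2, 2}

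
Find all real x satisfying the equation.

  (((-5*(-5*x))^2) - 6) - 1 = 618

Step 1. [(((-5*(-5*x))^2) - 6) - 1 = 618] 1 comes off first (add 1) ⇒ sub: ((-5*(-5*x))^2) - 6 = 619.
Step 2. [((-5*(-5*x))^2) - 6 = 619] 6 comes off first (add 6). So sub: (-5*(-5*x))^2 = 625.
Step 3. [(-5*(-5*x))^2 = 625] √ both sides: 625 ≥ 0 gives two branches ⇒ sqrt: -5*(-5*x) = 25 or -25.
Step 4. [-5*(-5*x) = 25 or -25] divide by the outer -5 ⇒ div: -5*x = -5 or 5.
Step 5. [-5*x = -5 or 5] LHS = -5·(…); ÷-5 both sides, so div: x = 1 or -1.

Answer: x ∈ {-1, 1}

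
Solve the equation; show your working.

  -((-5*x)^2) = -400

Step 1. [-((-5*x)^2) = -400] LHS negated; negate both sides, so neg: (-5*x)^2 = 400.
Step 2. [(-5*x)^2 = 400] LHS squared, RHS 400 ≥ 0: apply √ (±), so sqrt: -5*x = 20 or -20.
Step 3. [-5*x = 20 or -20] leading coefficient -5: divide by -5, so div: x = -4 or 4.

Answer: x ∈ {-4, 4}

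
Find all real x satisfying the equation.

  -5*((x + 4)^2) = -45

Step 1. [-5*((x + 4)^2) = -45] -5·(inner) — divide through by -5. So div: (x + 4)^2 = 9.
Step 2. [(x + 4)^2 = 9] √ both sides: 9 ≥ 0 gives two branches, so sqrt: x + 4 = 3 or -3.
Step 3. [x + 4 = 3 or -3] 4 comes off first (subtract 4), so sub: x = -1 or -7.

Answer: x ∈ {-7, -1}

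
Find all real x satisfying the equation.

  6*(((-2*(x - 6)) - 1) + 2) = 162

Step 1. [6*(((-2*(x - 6)) - 1) + 2) = 162] leading coefficient 6: divide by 6, so div: ((-2*(x - 6)) - 1) + 2 = 27.
Step 2. [((-2*(x - 6)) - 1) + 2 = 27] peel the +2: subtract 2 from each side. So sub: (-2*(x - 6)) - 1 = 25.
Step 3. [(-2*(x - 6)) - 1 = 25] -1 is outermost — add 1 both sides. So sub: -2*(x - 6) = 26.
Step 4. [-2*(x - 6) = 26] leading coefficient -2: divide by -2 ⇒ div: x - 6 = -13.
Step 5. [x - 6 = -13] peel the -6: add 6 from each side, so sub: x = -7.

Answer: x ∈ {-7}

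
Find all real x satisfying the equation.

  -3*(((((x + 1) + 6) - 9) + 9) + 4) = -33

Step 1. [-3*(((((x + 1) + 6) - 9) + 9) + 4) = -33] -3 out front; divide by -3. So div: ((((x + 1) + 6) - 9) + 9) + 4 = 11.
Step 2. [((((x + 1) + 6) - 9) + 9) + 4 = 11] the outer +4 inverts by subtracting 4. So sub: (((x + 1) + 6) - 9) + 9 = 7.
Step 3. [(((x + 1) + 6) - 9) + 9 = 7] peel the +9: subtract 9 from each side ⇒ sub: ((x + 1) + 6) - 9 = -2.
Step 4. [((x + 1) + 6) - 9 = -2] 9 comes off first (add 9). So sub: (x + 1) + 6 = 7.
Step 5. [(x + 1) + 6 = 7] the outer +6 inverts by subtracting 6, so sub: x + 1 = 1.
Step 6. [x + 1 = 1] 1 comes off first (subtract 1), so sub: x = 0.

Answer: x ∈ {0}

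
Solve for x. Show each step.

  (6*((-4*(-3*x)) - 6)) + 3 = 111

Step 1. [(6*((-4*(-3*x)) - 6)) + 3 = 111] +3 is outermost — subtract 3 both sides ⇒ sub: 6*((-4*(-3*x)) - 6) = 108.
Step 2. [6*((-4*(-3*x)) - 6) = 108] 6·(inner) — divide through by 6 ⇒ div: (-4*(-3*x)) - 6 = 18.
Step 3. [(-4*(-3*x)) - 6 = 18] -6 is outermost — add 6 both sides, so sub: -4*(-3*x) = 24.
Step 4. [-4*(-3*x) = 24] leading coefficient -4: divide by -4. So div: -3*x = -6.
Step 5. [-3*x = -6] -3·(inner) — divide through by -3, so div: x = 2.

Answer: x ∈ {2}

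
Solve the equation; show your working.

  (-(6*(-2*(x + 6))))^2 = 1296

Step 1. [(-(6*(-2*(x + 6))))^2 = 1296] 1296 ≥ 0, LHS is (·)² — take ±√, so sqrt: -(6*(-2*(x + 6))) = 36 or -36.
Step 2. [-(6*(-2*(x + 6))) = 36 or -36] leading − — multiply by −1 ⇒ neg: 6*(-2*(x + 6)) = -36 or 36.
Step 3. [6*(-2*(x + 6)) = -36 or 36] 6·(inner) — divide through by 6, so div: -2*(x + 6) = -6 or 6.
Step 4. [-2*(x + 6) = -6 or 6] -2·(inner) — divide through by -2, so div: x + 6 = 3 or -3.
Step 5. [x + 6 = 3 or -3] peel the +6: subtract 6 from each side. So sub: x = -3 or -9.

Answer: x ∈ {-9, -3}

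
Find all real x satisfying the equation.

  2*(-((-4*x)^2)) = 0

Step 1. [2*(-((-4*x)^2)) = 0] 2 out front; divide by 2 ⇒ div: -((-4*x)^2) = 0.
Step 2. [-((-4*x)^2) = 0] LHS negated; negate both sides. So neg: (-4*x)^2 = 0.
Step 3. [(-4*x)^2 = 0] LHS squared, RHS 0 ≥ 0: apply √ (±), so sqrt: -4*x = 0.
Step 4. [-4*x = 0] -4 out front; divide by -4 ⇒ div: x = 0.

Answer: x ∈ {0}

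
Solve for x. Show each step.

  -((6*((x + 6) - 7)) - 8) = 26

Step 1. [-((6*((x + 6) - 7)) - 8) = 26] flip signs both sides, so neg: (6*((x + 6) - 7)) - 8 = -26.
Step 2. [(6*((x + 6) - 7)) - 8 = -26] -8 is outermost — add 8 both sides. So sub: 6*((x + 6) - 7) = -18.
Step 3. [6*((x + 6) - 7) = -18] divide by the outer 6 ⇒ div: (x + 6) - 7 = -3.
Step 4. [(x + 6) - 7 = -3] 7 comes off first (add 7), so sub: x + 6 = 4.
Step 5. [x + 6 = 4] subtract 6: x sits inside (… + 6). So sub: x = -2.

Answer: x ∈ {-2}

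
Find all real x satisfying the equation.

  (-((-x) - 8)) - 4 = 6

Step 1. [(-((-x) - 8)) - 4 = 6] the outer -4 inverts by adding 4, so sub: -((-x) - 8) = 10.
Step 2. [-((-x) - 8) = 10] flip signs both sides, so neg: (-x) - 8 = -10.
Step 3. [(-x) - 8 = -10] peel the -8: add 8 from each side, so sub: -x = -2.
Step 4. [-x = -2] flip signs both sides. So neg: x = 2.

Answer: x ∈ {2}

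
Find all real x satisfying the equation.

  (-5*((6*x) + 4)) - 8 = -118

Step 1. [(-5*((6*x) + 4)) - 8 = -118] 8 comes off first (add 8), so sub: -5*((6*x) + 4) = -110.
Step 2. [-5*((6*x) + 4) = -110] -5 out front; divide by -5. So div: (6*x) + 4 = 22.
Step 3. [(6*x) + 4 = 22] peel the +4: subtract 4 from each side, so sub: 6*x = 18.
Step 4. [6*x = 18] 6 out front; divide by 6. So div: x = 3.

Answer: x ∈ {3}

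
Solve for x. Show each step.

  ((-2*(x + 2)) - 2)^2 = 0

Step 1. [((-2*(x + 2)) - 2)^2 = 0] LHS squared, RHS 0 ≥ 0: apply √ (±) ⇒ sqrt: (-2*(x + 2)) - 2 = 0.
Step 2. [(-2*(x + 2)) - 2 = 0] common factor -2 (LHS and 0) — divide through ⇒ factor: (x + 2) + 1 = 0.
Step 3. [(x + 2) + 1 = 0] the outer +1 inverts by subtracting 1, so sub: x + 2 = -1.
Step 4. [x + 2 = -1] +2 is outermost — subtract 2 both sides ⇒ sub: x = -3.

Answer: x ∈ {-3}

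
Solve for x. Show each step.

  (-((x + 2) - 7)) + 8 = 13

Step 1. [(-((x + 2) - 7)) + 8 = 13] 8 comes off first (subtract 8). So sub: -((x + 2) - 7) = 5.
Step 2. [-((x + 2) - 7) = 5] leading − — multiply by −1. So neg: (x + 2) - 7 = -5.
Step 3. [(x + 2) - 7 = -5] add 7: x sits inside (… - 7). So sub: x + 2 = 2.
Step 4. [x + 2 = 2] +2 is outermost — subtract 2 both sides. So sub: x = 0.

Answer: x ∈ {0}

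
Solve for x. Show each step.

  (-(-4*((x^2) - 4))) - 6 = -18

Step 1. [(-(-4*((x^2) - 4))) - 6 = -18] add 6: x sits inside (… - 6), so sub: -(-4*((x^2) - 4)) = -12.
Step 2. [-(-4*((x^2) - 4)) = -12] flip signs both sides, so neg: -4*((x^2) - 4) = 12.
Step 3. [-4*((x^2) - 4) = 12] leading coefficient -4: divide by -4, so div: (x^2) - 4 = -3.
Step 4. [(x^2) - 4 = -3] 4 comes off first (add 4). So sub: x^2 = 1.
Step 5. [x^2 = 1] √ both sides: 1 ≥ 0 gives two branches, so sqrt: x = 1 or -1.

Answer: x ∈ {-1, 1}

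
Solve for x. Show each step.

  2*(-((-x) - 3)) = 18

Step 1. [2*(-((-x) - 3)) = 18] 2·(inner) — divide through by 2. So div: -((-x) - 3) = 9.
Step 2. [-((-x) - 3) = 9] leading − — multiply by −1 ⇒ neg: (-x) - 3 = -9.
Step 3. [(-x) - 3 = -9] -3 is outermost — add 3 both sides, so sub: -x = -6.
Step 4. [-x = -6] LHS negated; negate both sides, so neg: x = 6.

Answer: x ∈ {6}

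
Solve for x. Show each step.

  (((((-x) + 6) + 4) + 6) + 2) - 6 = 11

Step 1. [(((((-x) + 6) + 4) + 6) + 2) - 6 = 11] -6 is outermost — add 6 both sides. So sub: ((((-x) + 6) + 4) + 6) + 2 = 17.
Step 2. [((((-x) + 6) + 4) + 6) + 2 = 17] the outer +2 inverts by subtracting 2, so sub: (((-x) + 6) + 4) + 6 = 15.
Step 3. [(((-x) + 6) + 4) + 6 = 15] the outer +6 inverts by subtracting 6, so sub: ((-x) + 6) + 4 = 9.
Step 4. [((-x) + 6) + 4 = 9] 4 comes off first (subtract 4) ⇒ sub: (-x) + 6 = 5.
Step 5. [(-x) + 6 = 5] peel the +6: subtract 6 from each side, so sub: -x = -1.
Step 6. [-x = -1] flip signs both sides, so neg: x = 1.

Answer: x ∈ {1}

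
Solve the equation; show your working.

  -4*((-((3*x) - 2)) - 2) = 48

Step 1. [-4*((-((3*x) - 2)) - 2) = 48] leading coefficient -4: divide by -4. So div: (-((3*x) - 2)) - 2 = -12.
Step 2. [(-((3*x) - 2)) - 2 = -12] add 2: x sits inside (… - 2) ⇒ sub: -((3*x) - 2) = -10.
Step 3. [-((3*x) - 2) = -10] flip signs both sides, so neg: (3*x) - 2 = 10.
Step 4. [(3*x) - 2 = 10] the outer -2 inverts by adding 2 ⇒ sub: 3*x = 12.
Step 5. [3*x = 12] 3 out front; divide by 3, so div: x = 4.

Answer: x ∈ {4}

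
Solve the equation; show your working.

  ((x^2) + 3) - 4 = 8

Step 1. [((x^2) + 3) - 4 = 8] add 4: x sits inside (… - 4). So sub: (x^2) + 3 = 12.
Step 2. [(x^2) + 3 = 12] +3 is outermost — subtract 3 both sides ⇒ sub: x^2 = 9.
Step 3. [x^2 = 9] LHS squared, RHS 9 ≥ 0: apply √ (±), so sqrt: x = 3 or -3.

Answer: x ∈ {-3, 3}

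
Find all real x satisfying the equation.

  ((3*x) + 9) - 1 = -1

Step 1. [((3*x) + 9) - 1 = -1] add 1: x sits inside (… - 1). So sub: (3*x) + 9 = 0.
Step 2. [(3*x) + 9 = 0] peel the +9: subtract 9 from each side, so sub: 3*x = -9.
Step 3. [3*x = -9] divide by the outer 3, so div: x = -3.

Answer: x ∈ {-3}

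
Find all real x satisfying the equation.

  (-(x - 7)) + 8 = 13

Step 1. [(-(x - 7)) + 8 = 13] the outer +8 inverts by subtracting 8, so sub: -(x - 7) = 5.
Step 2. [-(x - 7) = 5] LHS negated; negate both sides. So neg: x - 7 = -5.
Step 3. [x - 7 = -5] add 7: x sits inside (… - 7) ⇒ sub: x = 2.

Answer: x ∈ {2}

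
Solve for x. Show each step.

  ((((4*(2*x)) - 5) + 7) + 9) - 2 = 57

Step 1. [((((4*(2*x)) - 5) + 7) + 9) - 2 = 57] -2 is outermost — add 2 both sides, so sub: (((4*(2*x)) - 5) + 7) + 9 = 59.
Step 2. [(((4*(2*x)) - 5) + 7) + 9 = 59] the outer +9 inverts by subtracting 9, so sub: ((4*(2*x)) - 5) + 7 = 50.
Step 3. [((4*(2*x)) - 5) + 7 = 50] +7 is outermost — subtract 7 both sides, so sub: (4*(2*x)) - 5 = 43.
Step 4. [(4*(2*x)) - 5 = 43] 5 comes off first (add 5) ⇒ sub: 4*(2*x) = 48.
Step 5. [4*(2*x) = 48] 4 out front; divide by 4 ⇒ div: 2*x = 12.
Step 6. [2*x = 12] 2 out front; divide by 2. So div: x = 6.

Answer: x ∈ {6}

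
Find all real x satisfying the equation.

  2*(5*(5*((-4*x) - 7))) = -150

Step 1. [2*(5*(5*((-4*x) - 7))) = -150] 2·(inner) — divide through by 2. So div: 5*(5*((-4*x) - 7)) = -75.
Step 2. [5*(5*((-4*x) - 7)) = -75] 5 out front; divide by 5. So div: 5*((-4*x) - 7) = -15.
Step 3. [5*((-4*x) - 7) = -15] divide by the outer 5, so div: (-4*x) - 7 = -3.
Step 4. [(-4*x) - 7 = -3] 7 comes off first (add 7). So sub: -4*x = 4.
Step 5. [-4*x = 4] divide by the outer -4. So div: x = -1.

Answer: x ∈ {-1}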